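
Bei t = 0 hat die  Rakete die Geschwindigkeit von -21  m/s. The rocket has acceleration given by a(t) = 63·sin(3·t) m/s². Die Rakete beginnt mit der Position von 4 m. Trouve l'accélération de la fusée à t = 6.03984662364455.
Nous avons l'accélération a(t) = 63·sin(3·t). En substituant t = 6.03984662364455: a(6.03984662364455) = -42.0135405113256.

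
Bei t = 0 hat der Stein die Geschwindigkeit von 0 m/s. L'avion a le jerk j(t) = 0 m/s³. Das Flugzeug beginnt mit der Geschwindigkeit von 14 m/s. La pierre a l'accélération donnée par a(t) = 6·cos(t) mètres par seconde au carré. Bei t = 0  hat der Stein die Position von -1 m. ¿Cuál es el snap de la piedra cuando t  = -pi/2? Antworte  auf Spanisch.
Debemos derivar nuestra ecuación de la aceleración a(t) = 6·cos(t) 2 veces. Tomando d/dt de a(t), encontramos j(t) = -6·sin(t). Tomando d/dt de j(t), encontramos s(t) = -6·cos(t). De la ecuación del snap s(t) = -6·cos(t), sustituimos t = -pi/2 para obtener s = 0.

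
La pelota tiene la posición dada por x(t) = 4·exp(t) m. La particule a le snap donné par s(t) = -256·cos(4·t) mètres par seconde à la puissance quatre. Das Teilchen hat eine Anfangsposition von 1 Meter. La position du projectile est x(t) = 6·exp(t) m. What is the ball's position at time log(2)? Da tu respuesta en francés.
De l'équation de la position x(t) = 4·exp(t), nous substituons t = log(2) pour obtenir x = 8.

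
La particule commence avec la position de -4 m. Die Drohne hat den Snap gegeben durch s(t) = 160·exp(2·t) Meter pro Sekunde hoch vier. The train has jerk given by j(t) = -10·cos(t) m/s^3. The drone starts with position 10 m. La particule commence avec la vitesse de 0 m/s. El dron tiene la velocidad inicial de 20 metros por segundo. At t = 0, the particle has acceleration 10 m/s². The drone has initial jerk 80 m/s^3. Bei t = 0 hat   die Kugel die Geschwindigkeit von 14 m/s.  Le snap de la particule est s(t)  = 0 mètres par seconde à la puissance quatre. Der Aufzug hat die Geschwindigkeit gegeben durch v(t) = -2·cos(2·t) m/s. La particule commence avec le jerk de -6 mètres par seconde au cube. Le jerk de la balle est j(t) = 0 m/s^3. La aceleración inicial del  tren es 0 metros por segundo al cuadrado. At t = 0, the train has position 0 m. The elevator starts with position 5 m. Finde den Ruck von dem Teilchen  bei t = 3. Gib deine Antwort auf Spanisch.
Para resolver esto, necesitamos tomar 1 antiderivada de nuestra ecuación del snap s(t) = 0. La antiderivada del snap es la sacudida. Usando j(0) = -6, obtenemos j(t) = -6. Usando j(t) = -6 y sustituyendo t = 3, encontramos j = -6.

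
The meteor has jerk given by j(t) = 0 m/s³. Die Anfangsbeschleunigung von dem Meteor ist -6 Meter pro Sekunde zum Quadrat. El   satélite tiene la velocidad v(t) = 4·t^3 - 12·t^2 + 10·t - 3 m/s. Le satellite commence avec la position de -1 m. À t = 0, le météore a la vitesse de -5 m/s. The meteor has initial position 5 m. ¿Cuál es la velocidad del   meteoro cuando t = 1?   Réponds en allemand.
Um dies zu lösen, müssen wir 2 Stammfunktionen unserer Gleichung für den Ruck j(t) = 0 finden. Die Stammfunktion von dem Ruck ist die Beschleunigung. Mit a(0) = -6 erhalten wir a(t) = -6. Die Stammfunktion von der Beschleunigung, mit v(0) = -5, ergibt die Geschwindigkeit: v(t) = -6·t - 5. Wir haben die Geschwindigkeit v(t) = -6·t - 5. Durch Einsetzen von t = 1: v(1) = -11.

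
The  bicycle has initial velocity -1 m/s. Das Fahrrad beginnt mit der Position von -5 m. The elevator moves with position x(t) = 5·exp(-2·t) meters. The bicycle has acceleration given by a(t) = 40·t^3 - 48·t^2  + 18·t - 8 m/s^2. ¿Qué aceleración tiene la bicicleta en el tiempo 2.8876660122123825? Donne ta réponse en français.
Nous avons l'accélération a(t) = 40·t^3 - 48·t^2 + 18·t - 8. En substituant t = 2.8876660122123825: a(2.8876660122123825) = 606.889873067627.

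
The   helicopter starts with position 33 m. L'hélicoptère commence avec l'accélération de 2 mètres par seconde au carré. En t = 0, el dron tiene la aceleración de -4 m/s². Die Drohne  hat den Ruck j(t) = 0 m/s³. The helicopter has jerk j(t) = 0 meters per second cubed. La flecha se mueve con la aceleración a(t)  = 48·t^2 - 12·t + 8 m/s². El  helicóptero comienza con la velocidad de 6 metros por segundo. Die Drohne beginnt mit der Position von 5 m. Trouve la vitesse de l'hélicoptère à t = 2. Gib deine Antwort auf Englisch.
We must find the integral of our jerk equation j(t) = 0 2 times. The antiderivative of jerk, with a(0) = 2, gives acceleration: a(t) = 2. Taking ∫a(t)dt and applying v(0) = 6, we find v(t) = 2·t + 6. Using v(t) = 2·t + 6 and substituting t = 2, we find v = 10.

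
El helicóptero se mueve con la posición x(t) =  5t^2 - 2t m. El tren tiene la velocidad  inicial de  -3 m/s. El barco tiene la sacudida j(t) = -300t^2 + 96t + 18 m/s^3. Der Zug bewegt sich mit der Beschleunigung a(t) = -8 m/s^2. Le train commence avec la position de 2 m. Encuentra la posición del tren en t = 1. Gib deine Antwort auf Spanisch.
Partiendo de la aceleración a(t) = -8, tomamos 2 antiderivadas. Integrando la aceleración y usando la condición inicial v(0) = -3, obtenemos v(t) = -8·t - 3. La integral de la velocidad es la posición. Usando x(0) = 2, obtenemos x(t) = -4·t^2 - 3·t + 2. De la ecuación de la posición x(t) = -4·t^2 - 3·t + 2, sustituimos t = 1 para obtener x = -5.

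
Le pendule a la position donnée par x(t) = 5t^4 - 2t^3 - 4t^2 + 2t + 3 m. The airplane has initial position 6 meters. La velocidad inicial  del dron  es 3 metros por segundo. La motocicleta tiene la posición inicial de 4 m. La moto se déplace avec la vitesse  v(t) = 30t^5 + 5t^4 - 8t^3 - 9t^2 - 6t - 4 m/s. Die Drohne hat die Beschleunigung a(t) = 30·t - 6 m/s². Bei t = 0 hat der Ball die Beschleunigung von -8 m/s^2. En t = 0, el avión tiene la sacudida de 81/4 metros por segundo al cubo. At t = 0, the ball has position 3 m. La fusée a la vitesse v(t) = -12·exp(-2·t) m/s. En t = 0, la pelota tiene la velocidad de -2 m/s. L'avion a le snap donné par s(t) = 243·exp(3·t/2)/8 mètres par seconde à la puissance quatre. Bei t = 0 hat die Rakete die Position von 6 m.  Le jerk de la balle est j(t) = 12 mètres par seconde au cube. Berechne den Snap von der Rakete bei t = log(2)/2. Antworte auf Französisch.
Pour résoudre ceci, nous devons prendre 3 dérivées de notre équation de la vitesse v(t) = -12·exp(-2·t). En dérivant la vitesse, nous obtenons l'accélération: a(t) = 24·exp(-2·t). En prenant d/dt de a(t), nous trouvons j(t) = -48·exp(-2·t). En dérivant le jerk, nous obtenons le snap: s(t) = 96·exp(-2·t). De l'équation du snap s(t) = 96·exp(-2·t), nous substituons t = log(2)/2 pour obtenir s = 48.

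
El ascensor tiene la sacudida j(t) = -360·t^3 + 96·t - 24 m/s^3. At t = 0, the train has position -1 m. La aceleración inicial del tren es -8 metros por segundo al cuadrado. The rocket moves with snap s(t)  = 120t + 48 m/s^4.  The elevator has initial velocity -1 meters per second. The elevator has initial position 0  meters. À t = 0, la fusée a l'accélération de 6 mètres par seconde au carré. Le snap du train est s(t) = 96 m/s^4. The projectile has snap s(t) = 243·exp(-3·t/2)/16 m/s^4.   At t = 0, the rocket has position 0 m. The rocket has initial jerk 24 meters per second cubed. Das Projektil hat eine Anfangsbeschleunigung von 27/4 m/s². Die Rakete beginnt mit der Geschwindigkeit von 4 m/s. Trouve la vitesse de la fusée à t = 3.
Nous devons trouver l'intégrale de notre équation du snap s(t) = 120·t + 48 3 fois. En intégrant le snap et en utilisant la condition initiale j(0) = 24, nous obtenons j(t) = 60·t^2 + 48·t + 24. L'intégrale du jerk est l'accélération. En utilisant a(0) = 6, nous obtenons a(t) = 20·t^3 + 24·t^2 + 24·t + 6. En prenant ∫a(t)dt et en appliquant v(0) = 4, nous trouvons v(t) = 5·t^4 + 8·t^3 + 12·t^2 + 6·t + 4. En utilisant v(t) = 5·t^4 + 8·t^3 + 12·t^2 + 6·t + 4 et en substituant t = 3, nous trouvons v = 751.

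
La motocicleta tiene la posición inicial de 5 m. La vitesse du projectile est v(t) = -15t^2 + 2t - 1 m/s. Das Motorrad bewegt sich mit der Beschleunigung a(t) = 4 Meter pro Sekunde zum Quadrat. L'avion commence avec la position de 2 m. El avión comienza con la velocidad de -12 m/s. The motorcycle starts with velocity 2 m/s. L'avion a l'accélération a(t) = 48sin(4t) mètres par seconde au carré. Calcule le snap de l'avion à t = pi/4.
En partant de l'accélération a(t) = 48·sin(4·t), nous prenons 2 dérivées. En dérivant l'accélération, nous obtenons le jerk: j(t) = 192·cos(4·t). La dérivée du jerk donne le snap: s(t) = -768·sin(4·t). De l'équation du snap s(t) = -768·sin(4·t), nous substituons t = pi/4 pour obtenir s = 0.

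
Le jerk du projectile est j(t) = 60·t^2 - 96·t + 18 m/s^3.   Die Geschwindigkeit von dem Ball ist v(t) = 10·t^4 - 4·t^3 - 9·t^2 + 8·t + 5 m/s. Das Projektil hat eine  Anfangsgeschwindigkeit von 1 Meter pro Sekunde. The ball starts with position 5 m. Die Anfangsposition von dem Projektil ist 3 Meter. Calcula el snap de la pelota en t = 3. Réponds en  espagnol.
Debemos derivar nuestra ecuación de la velocidad v(t) = 10·t^4 - 4·t^3 - 9·t^2 + 8·t + 5 3 veces. Tomando d/dt de v(t), encontramos a(t) = 40·t^3 - 12·t^2 - 18·t + 8. La derivada de la aceleración da la sacudida: j(t) = 120·t^2 - 24·t - 18. Tomando d/dt de j(t), encontramos s(t) = 240·t - 24. Usando s(t) = 240·t - 24 y sustituyendo t = 3, encontramos s = 696.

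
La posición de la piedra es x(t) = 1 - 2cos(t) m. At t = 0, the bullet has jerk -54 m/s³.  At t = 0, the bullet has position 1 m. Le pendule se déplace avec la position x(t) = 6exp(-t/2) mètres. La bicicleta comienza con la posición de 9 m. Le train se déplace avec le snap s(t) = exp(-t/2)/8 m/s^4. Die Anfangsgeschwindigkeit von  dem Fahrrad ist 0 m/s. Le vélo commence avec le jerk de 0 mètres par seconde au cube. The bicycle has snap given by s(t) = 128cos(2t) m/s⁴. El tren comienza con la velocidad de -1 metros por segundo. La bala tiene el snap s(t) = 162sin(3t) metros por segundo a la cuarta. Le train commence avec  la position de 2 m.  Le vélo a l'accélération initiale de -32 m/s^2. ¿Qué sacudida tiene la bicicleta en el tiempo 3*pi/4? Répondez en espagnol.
Debemos encontrar la integral de nuestra ecuación del snap s(t) = 128·cos(2·t) 1 vez. Tomando ∫s(t)dt y aplicando j(0) = 0, encontramos j(t) = 64·sin(2·t). Tenemos la sacudida j(t) = 64·sin(2·t). Sustituyendo t = 3*pi/4: j(3*pi/4) = -64.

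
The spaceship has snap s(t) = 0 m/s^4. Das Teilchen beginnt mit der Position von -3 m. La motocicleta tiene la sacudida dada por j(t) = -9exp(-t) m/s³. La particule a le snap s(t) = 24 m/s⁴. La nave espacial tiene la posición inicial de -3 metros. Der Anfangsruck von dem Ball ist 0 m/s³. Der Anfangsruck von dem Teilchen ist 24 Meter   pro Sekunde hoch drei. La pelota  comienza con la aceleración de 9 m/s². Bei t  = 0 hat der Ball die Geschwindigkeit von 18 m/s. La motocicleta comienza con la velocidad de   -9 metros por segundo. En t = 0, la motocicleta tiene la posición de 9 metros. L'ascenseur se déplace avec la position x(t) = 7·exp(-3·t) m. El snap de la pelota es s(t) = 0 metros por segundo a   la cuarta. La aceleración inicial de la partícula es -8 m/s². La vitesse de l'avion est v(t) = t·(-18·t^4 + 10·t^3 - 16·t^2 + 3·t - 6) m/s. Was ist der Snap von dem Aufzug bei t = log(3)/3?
Ausgehend von der Position x(t) = 7·exp(-3·t), nehmen wir 4 Ableitungen. Durch Ableiten von der Position erhalten wir die Geschwindigkeit: v(t) = -21·exp(-3·t). Mit d/dt von v(t) finden wir a(t) = 63·exp(-3·t). Durch Ableiten von der Beschleunigung erhalten wir den Ruck: j(t) = -189·exp(-3·t). Durch Ableiten von dem Ruck erhalten wir den Snap: s(t) = 567·exp(-3·t). Mit s(t) = 567·exp(-3·t) und Einsetzen von t = log(3)/3, finden wir s = 189.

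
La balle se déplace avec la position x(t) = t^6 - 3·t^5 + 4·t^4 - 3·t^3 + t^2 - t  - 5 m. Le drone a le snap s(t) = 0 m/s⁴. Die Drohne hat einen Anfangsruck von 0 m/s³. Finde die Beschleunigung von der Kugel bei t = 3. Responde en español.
Para resolver esto, necesitamos tomar 2 derivadas de nuestra ecuación de la posición x(t) = t^6 - 3·t^5 + 4·t^4 - 3·t^3 + t^2 - t - 5. Derivando la posición, obtenemos la velocidad: v(t) = 6·t^5 - 15·t^4 + 16·t^3 - 9·t^2 + 2·t - 1. Tomando d/dt de v(t), encontramos a(t) = 30·t^4 - 60·t^3 + 48·t^2 - 18·t + 2. Tenemos la aceleración a(t) = 30·t^4 - 60·t^3 + 48·t^2 - 18·t + 2. Sustituyendo t = 3: a(3) = 1190.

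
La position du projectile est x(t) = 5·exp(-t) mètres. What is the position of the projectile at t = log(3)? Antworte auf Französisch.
De l'équation de la position x(t) = 5·exp(-t), nous substituons t = log(3) pour obtenir x = 5/3.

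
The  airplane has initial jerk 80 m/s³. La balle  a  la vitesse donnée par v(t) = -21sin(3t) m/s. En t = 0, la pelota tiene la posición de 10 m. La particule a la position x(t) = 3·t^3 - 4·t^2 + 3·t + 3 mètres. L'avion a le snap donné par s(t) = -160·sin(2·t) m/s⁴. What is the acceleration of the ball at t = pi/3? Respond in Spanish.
Para resolver esto, necesitamos tomar 1 derivada de nuestra ecuación de la velocidad v(t) = -21·sin(3·t). La derivada de la velocidad da la aceleración: a(t) = -63·cos(3·t). Tenemos la aceleración a(t) = -63·cos(3·t). Sustituyendo t = pi/3: a(pi/3) = 63.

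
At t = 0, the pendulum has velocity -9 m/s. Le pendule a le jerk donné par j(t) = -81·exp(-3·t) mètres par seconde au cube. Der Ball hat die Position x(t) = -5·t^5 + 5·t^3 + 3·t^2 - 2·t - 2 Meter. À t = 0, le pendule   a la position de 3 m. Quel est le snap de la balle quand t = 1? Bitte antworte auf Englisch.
To solve this, we need to take 4 derivatives of our position equation x(t) = -5·t^5 + 5·t^3 + 3·t^2 - 2·t - 2. The derivative of position gives velocity: v(t) = -25·t^4 + 15·t^2 + 6·t - 2. The derivative of velocity gives acceleration: a(t) = -100·t^3 + 30·t + 6. Differentiating acceleration, we get jerk: j(t) = 30 - 300·t^2. Differentiating jerk, we get snap: s(t) = -600·t. From the given snap equation s(t) = -600·t, we substitute t = 1 to get s = -600.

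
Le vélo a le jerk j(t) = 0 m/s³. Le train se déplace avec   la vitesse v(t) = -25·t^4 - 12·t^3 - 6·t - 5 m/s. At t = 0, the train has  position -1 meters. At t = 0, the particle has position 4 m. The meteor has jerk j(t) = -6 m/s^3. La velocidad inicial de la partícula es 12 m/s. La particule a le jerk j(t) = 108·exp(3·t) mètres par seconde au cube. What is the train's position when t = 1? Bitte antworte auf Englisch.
To solve this, we need to take 1 antiderivative of our velocity equation v(t) = -25·t^4 - 12·t^3 - 6·t - 5. Integrating velocity and using the initial condition x(0) = -1, we get x(t) = -5·t^5 - 3·t^4 - 3·t^2 - 5·t - 1. Using x(t) = -5·t^5 - 3·t^4 - 3·t^2 - 5·t - 1 and substituting t = 1, we find x = -17.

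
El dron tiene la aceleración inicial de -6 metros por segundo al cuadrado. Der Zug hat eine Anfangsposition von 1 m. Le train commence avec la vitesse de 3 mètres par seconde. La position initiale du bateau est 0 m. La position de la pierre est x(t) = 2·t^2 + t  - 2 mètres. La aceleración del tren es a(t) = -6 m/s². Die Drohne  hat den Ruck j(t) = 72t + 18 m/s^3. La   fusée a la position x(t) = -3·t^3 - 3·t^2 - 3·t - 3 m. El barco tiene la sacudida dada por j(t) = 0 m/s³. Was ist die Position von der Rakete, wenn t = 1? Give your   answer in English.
Using x(t) = -3·t^3 - 3·t^2 - 3·t - 3 and substituting t = 1, we find x = -12.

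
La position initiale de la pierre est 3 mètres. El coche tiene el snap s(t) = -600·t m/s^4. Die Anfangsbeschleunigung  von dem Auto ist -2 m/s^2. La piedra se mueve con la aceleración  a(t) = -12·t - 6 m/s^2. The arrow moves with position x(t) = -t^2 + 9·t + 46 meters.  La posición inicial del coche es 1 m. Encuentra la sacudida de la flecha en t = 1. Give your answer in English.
To solve this, we need to take 3 derivatives of our position equation x(t) = -t^2 + 9·t + 46. Differentiating position, we get velocity: v(t) = 9 - 2·t. Differentiating velocity, we get acceleration: a(t) = -2. Taking d/dt of a(t), we find j(t) = 0. Using j(t) = 0 and substituting t = 1, we find j = 0.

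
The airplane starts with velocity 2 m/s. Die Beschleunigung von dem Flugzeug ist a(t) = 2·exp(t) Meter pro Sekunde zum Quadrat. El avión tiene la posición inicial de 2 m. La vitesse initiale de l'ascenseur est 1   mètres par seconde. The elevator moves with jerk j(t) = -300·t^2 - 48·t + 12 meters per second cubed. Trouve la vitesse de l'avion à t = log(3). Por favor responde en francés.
En partant de l'accélération a(t) = 2·exp(t), nous prenons 1 intégrale. En prenant ∫a(t)dt et en appliquant v(0) = 2, nous trouvons v(t) = 2·exp(t). De l'équation de la vitesse v(t) = 2·exp(t), nous substituons t = log(3) pour obtenir v = 6.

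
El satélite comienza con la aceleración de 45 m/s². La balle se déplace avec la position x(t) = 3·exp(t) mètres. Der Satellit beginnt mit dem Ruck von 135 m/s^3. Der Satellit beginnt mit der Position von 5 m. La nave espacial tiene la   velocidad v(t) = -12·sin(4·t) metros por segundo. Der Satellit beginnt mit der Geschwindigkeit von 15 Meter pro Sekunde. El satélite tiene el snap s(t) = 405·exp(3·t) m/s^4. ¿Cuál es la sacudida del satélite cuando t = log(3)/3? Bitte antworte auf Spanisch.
Partiendo del snap s(t) = 405·exp(3·t), tomamos 1 integral. La integral del snap, con j(0) = 135, da la sacudida: j(t) = 135·exp(3·t). De la ecuación de la sacudida j(t) = 135·exp(3·t), sustituimos t = log(3)/3 para obtener j = 405.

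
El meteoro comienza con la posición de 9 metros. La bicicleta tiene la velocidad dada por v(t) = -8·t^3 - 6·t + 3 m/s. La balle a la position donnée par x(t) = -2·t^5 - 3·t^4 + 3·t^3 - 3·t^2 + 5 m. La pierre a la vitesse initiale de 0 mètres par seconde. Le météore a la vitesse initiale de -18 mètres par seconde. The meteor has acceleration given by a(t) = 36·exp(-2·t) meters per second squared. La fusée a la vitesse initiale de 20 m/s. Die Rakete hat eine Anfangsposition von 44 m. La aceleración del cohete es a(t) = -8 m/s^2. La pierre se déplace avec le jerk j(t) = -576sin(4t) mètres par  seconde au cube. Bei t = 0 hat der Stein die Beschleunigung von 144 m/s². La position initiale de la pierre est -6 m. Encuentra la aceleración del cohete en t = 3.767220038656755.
De la ecuación de la aceleración a(t) = -8, sustituimos t = 3.767220038656755 para obtener a = -8.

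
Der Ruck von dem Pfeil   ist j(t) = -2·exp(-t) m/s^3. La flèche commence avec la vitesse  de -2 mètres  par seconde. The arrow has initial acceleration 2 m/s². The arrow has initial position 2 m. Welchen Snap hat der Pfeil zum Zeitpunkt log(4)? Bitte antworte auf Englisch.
We must differentiate our jerk equation j(t) = -2·exp(-t) 1 time. Differentiating jerk, we get snap: s(t) = 2·exp(-t). From the given snap equation s(t) = 2·exp(-t), we substitute t = log(4) to get s = 1/2.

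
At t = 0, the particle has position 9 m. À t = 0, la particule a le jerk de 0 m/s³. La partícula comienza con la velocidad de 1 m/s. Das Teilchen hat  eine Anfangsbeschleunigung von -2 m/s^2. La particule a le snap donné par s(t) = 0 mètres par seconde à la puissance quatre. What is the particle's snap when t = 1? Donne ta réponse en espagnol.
Usando s(t) = 0 y sustituyendo t = 1, encontramos s = 0.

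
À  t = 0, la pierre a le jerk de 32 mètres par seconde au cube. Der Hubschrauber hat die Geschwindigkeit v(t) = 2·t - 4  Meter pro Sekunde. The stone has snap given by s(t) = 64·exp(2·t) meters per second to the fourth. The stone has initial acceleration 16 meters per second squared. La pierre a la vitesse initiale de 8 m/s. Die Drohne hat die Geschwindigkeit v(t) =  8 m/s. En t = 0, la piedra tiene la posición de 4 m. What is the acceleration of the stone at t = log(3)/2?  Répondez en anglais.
To solve this, we need to take 2 antiderivatives of our snap equation s(t) = 64·exp(2·t). Finding the antiderivative of s(t) and using j(0) = 32: j(t) = 32·exp(2·t). Integrating jerk and using the initial condition a(0) = 16, we get a(t) = 16·exp(2·t). From the given acceleration equation a(t) = 16·exp(2·t), we substitute t = log(3)/2 to get a = 48.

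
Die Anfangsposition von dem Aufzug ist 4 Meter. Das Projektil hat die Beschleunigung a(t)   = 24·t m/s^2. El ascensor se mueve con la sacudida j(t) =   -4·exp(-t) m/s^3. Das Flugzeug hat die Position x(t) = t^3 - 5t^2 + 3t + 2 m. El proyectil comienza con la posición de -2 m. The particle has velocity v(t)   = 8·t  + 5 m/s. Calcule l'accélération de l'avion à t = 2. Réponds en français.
Pour résoudre ceci, nous devons prendre 2 dérivées de notre équation de la position x(t) = t^3 - 5·t^2 + 3·t + 2. La dérivée de la position donne la vitesse: v(t) = 3·t^2 - 10·t + 3. En prenant d/dt de v(t), nous trouvons a(t) = 6·t - 10. De l'équation de l'accélération a(t) = 6·t - 10, nous substituons t = 2 pour obtenir a = 2.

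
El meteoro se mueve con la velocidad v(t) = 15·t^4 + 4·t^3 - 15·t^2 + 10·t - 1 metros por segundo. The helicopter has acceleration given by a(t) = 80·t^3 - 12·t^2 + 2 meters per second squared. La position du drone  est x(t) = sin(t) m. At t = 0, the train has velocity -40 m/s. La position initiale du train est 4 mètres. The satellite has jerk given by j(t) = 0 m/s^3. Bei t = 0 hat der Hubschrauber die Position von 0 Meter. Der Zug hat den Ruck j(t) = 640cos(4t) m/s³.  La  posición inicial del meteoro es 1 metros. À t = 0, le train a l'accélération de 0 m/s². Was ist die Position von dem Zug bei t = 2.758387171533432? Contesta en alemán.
Wir müssen das Integral unserer Gleichung für den Ruck j(t) = 640·cos(4·t) 3-mal finden. Mit ∫j(t)dt und Anwendung von a(0) = 0, finden wir a(t) = 160·sin(4·t). Das Integral von der Beschleunigung ist die Geschwindigkeit. Mit v(0) = -40 erhalten wir v(t) = -40·cos(4·t). Die Stammfunktion von der Geschwindigkeit, mit x(0) = 4, ergibt die Position: x(t) = 4 - 10·sin(4·t). Mit x(t) = 4 - 10·sin(4·t) und Einsetzen von t = 2.758387171533432, finden wir x = 13.9927905916925.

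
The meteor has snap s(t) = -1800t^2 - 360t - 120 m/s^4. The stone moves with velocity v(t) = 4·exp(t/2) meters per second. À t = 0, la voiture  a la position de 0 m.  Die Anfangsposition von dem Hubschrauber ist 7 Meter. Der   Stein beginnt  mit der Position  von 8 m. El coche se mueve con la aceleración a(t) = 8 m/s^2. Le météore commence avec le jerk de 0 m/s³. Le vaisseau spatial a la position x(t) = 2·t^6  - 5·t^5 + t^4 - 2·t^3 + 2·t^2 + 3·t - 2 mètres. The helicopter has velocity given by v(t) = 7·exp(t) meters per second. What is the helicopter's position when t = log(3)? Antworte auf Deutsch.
Um dies zu lösen, müssen wir 1 Integral unserer Gleichung für die Geschwindigkeit v(t) = 7·exp(t) finden. Das Integral von der Geschwindigkeit ist die Position. Mit x(0) = 7 erhalten wir x(t) = 7·exp(t). Wir haben die Position x(t) = 7·exp(t). Durch Einsetzen von t = log(3): x(log(3)) = 21.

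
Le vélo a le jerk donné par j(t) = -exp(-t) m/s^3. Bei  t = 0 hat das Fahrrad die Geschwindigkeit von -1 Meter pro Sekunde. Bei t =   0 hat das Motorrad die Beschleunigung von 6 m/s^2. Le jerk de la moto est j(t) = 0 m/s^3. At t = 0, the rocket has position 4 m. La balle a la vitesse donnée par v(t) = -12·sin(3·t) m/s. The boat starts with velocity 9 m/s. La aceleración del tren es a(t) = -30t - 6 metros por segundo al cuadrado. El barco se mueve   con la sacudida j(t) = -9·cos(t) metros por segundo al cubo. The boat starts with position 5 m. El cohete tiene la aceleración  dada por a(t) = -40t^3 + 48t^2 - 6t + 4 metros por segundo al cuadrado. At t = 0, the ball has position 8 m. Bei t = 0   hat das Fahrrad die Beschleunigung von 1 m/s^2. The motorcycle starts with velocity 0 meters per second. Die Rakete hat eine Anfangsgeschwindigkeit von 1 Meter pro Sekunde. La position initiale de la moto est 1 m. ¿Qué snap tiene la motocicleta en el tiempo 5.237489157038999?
Debemos derivar nuestra ecuación de la sacudida j(t) = 0 1 vez. La derivada de la sacudida da el snap: s(t) = 0. Usando s(t) = 0 y sustituyendo t = 5.237489157038999, encontramos s = 0.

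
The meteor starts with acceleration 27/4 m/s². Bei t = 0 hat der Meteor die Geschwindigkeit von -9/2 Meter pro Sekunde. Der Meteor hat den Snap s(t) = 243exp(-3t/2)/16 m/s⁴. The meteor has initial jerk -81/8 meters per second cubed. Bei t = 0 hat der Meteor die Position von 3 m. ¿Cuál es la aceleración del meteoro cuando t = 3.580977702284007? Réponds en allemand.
Wir müssen unsere Gleichung für den Snap s(t) = 243·exp(-3·t/2)/16 2-mal integrieren. Mit ∫s(t)dt und Anwendung von j(0) = -81/8, finden wir j(t) = -81·exp(-3·t/2)/8. Mit ∫j(t)dt und Anwendung von a(0) = 27/4, finden wir a(t) = 27·exp(-3·t/2)/4. Wir haben die Beschleunigung a(t) = 27·exp(-3·t/2)/4. Durch Einsetzen von t = 3.580977702284007: a(3.580977702284007) = 0.0313693477692059.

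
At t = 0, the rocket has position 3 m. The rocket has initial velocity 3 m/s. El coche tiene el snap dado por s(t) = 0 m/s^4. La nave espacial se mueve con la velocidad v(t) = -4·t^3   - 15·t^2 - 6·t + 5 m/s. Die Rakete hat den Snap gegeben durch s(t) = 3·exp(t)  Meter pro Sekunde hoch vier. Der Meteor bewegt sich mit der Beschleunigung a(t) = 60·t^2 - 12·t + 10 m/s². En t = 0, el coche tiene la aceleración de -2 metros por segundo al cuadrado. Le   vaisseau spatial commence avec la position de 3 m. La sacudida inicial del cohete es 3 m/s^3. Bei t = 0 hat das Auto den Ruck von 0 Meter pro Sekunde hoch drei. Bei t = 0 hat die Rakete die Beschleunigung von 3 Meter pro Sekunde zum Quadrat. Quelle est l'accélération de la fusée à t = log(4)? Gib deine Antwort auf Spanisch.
Necesitamos integrar nuestra ecuación del snap s(t) = 3·exp(t) 2 veces. La antiderivada del snap, con j(0) = 3, da la sacudida: j(t) = 3·exp(t). La antiderivada de la sacudida es la aceleración. Usando a(0) = 3, obtenemos a(t) = 3·exp(t). Usando a(t) = 3·exp(t) y sustituyendo t = log(4), encontramos a = 12.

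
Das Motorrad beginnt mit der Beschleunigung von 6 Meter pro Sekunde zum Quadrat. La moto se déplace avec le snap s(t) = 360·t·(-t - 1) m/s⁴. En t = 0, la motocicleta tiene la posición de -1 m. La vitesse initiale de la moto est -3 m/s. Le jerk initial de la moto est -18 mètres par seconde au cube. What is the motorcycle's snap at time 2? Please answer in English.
From the given snap equation s(t) = 360·t·(-t - 1), we substitute t = 2 to get s = -2160.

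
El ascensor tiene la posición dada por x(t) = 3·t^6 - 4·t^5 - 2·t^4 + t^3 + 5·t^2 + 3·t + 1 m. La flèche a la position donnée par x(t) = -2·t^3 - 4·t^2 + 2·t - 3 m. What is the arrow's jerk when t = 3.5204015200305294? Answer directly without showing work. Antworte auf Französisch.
Le jerk à t = 3.5204015200305294 est j = -12.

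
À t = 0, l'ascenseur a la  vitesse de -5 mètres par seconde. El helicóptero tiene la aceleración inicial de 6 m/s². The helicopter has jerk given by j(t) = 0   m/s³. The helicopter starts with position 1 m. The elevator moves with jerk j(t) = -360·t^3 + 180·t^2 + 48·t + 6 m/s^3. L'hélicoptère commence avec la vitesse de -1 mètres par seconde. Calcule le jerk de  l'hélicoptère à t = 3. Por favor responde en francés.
En utilisant j(t) = 0 et en substituant t = 3, nous trouvons j = 0.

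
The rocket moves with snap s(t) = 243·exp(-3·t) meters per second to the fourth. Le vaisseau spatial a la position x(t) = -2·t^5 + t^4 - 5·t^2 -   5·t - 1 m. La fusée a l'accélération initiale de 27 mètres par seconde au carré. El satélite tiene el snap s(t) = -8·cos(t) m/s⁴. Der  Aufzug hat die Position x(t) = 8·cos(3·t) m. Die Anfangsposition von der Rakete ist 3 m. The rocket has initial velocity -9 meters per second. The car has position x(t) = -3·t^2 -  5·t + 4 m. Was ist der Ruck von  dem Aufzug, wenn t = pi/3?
Ausgehend von der Position x(t) = 8·cos(3·t), nehmen wir 3 Ableitungen. Die Ableitung von der Position ergibt die Geschwindigkeit: v(t) = -24·sin(3·t). Mit d/dt von v(t) finden wir a(t) = -72·cos(3·t). Durch Ableiten von der Beschleunigung erhalten wir den Ruck: j(t) = 216·sin(3·t). Mit j(t) = 216·sin(3·t) und Einsetzen von t = pi/3, finden wir j = 0.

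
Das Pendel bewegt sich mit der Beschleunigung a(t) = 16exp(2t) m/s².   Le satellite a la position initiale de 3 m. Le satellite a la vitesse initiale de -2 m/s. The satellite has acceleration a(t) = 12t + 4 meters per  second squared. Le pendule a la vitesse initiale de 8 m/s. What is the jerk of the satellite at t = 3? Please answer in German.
Ausgehend von der Beschleunigung a(t) = 12·t + 4, nehmen wir 1 Ableitung. Durch Ableiten von der Beschleunigung erhalten wir den Ruck: j(t) = 12. Aus der Gleichung für den Ruck j(t) = 12, setzen wir t = 3 ein und erhalten j = 12.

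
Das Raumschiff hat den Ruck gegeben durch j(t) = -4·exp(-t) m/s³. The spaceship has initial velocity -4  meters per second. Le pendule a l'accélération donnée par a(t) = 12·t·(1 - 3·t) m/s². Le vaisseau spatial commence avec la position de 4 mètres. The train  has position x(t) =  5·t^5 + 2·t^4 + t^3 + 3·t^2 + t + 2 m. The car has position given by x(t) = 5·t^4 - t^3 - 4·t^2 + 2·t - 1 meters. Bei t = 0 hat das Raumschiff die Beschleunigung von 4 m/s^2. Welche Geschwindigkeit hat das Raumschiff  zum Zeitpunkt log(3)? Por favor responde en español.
Debemos encontrar la antiderivada de nuestra ecuación de la sacudida j(t) = -4·exp(-t) 2 veces. Integrando la sacudida y usando la condición inicial a(0) = 4, obtenemos a(t) = 4·exp(-t). Integrando la aceleración y usando la condición inicial v(0) = -4, obtenemos v(t) = -4·exp(-t). Tenemos la velocidad v(t) = -4·exp(-t). Sustituyendo t = log(3): v(log(3)) = -4/3.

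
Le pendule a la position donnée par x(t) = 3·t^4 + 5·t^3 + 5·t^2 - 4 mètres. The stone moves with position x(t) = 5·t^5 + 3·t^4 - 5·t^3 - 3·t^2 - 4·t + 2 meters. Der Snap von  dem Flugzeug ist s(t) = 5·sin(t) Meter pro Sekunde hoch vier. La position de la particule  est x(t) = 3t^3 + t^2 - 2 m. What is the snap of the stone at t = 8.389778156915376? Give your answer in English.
To solve this, we need to take 4 derivatives of our position equation x(t) = 5·t^5 + 3·t^4 - 5·t^3 - 3·t^2 - 4·t + 2. Taking d/dt of x(t), we find v(t) = 25·t^4 + 12·t^3 - 15·t^2 - 6·t - 4. Differentiating velocity, we get acceleration: a(t) = 100·t^3 + 36·t^2 - 30·t - 6. The derivative of acceleration gives jerk: j(t) = 300·t^2 + 72·t - 30. The derivative of jerk gives snap: s(t) = 600·t + 72. From the given snap equation s(t) = 600·t + 72, we substitute t = 8.389778156915376 to get s = 5105.86689414923.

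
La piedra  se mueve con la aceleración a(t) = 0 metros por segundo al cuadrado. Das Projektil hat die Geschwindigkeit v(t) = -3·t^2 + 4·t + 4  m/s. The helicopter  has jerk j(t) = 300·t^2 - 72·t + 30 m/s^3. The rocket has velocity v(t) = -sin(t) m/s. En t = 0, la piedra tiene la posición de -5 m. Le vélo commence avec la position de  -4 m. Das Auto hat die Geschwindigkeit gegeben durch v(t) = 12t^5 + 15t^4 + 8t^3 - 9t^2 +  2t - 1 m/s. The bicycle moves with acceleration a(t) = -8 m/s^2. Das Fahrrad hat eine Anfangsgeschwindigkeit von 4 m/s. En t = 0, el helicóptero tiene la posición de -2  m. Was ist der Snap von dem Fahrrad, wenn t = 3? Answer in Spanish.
Partiendo de la aceleración a(t) = -8, tomamos 2 derivadas. La derivada de la aceleración da la sacudida: j(t) = 0. La derivada de la sacudida da el snap: s(t) = 0. De la ecuación del snap s(t) = 0, sustituimos t = 3 para obtener s = 0.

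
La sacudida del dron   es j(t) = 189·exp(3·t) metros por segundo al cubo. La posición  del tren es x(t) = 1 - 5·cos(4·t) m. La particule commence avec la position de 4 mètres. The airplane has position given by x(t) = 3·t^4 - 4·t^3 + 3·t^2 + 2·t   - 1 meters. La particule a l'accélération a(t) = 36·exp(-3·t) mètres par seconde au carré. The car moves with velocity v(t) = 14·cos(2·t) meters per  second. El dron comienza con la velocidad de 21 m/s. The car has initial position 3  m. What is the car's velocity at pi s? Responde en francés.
De l'équation de la vitesse v(t) = 14·cos(2·t), nous substituons t = pi pour obtenir v = 14.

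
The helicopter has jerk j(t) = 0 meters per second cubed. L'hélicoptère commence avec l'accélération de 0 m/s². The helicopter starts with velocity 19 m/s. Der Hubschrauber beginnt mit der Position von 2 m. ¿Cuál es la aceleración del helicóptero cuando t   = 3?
Para resolver esto, necesitamos tomar 1 antiderivada de nuestra ecuación de la sacudida j(t) = 0. La integral de la sacudida, con a(0) = 0, da la aceleración: a(t) = 0. Tenemos la aceleración a(t) = 0. Sustituyendo t = 3: a(3) = 0.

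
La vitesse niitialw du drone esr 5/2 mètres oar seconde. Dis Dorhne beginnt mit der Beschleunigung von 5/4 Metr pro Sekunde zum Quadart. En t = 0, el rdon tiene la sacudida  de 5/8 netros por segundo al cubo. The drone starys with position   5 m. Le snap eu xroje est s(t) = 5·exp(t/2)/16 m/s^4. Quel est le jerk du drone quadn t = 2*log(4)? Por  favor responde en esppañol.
Partiendo del snap s(t) = 5·exp(t/2)/16, tomamos 1 integral. Integrando el snap y usando la condición inicial j(0) = 5/8, obtenemos j(t) = 5·exp(t/2)/8. Usando j(t) = 5·exp(t/2)/8 y sustituyendo t = 2*log(4), encontramos j = 5/2.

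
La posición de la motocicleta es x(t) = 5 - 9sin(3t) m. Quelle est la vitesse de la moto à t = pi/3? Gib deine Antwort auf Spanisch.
Para resolver esto, necesitamos tomar 1 derivada de nuestra ecuación de la posición x(t) = 5 - 9·sin(3·t). Tomando d/dt de x(t), encontramos v(t) = -27·cos(3·t). Usando v(t) = -27·cos(3·t) y sustituyendo t = pi/3, encontramos v = 27.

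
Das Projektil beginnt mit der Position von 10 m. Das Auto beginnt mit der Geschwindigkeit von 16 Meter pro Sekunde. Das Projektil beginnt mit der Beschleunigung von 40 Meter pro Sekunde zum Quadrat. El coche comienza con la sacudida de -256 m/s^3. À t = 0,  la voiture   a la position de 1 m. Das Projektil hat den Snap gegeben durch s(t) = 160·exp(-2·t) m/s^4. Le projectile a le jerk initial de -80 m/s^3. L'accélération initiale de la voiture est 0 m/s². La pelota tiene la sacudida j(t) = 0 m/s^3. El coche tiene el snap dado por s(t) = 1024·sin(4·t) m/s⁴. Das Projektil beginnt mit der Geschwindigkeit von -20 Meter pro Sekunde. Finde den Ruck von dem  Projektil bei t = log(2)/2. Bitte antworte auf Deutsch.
Wir müssen das Integral unserer Gleichung für den Snap s(t) = 160·exp(-2·t) 1-mal finden. Das Integral von dem Snap, mit j(0) = -80, ergibt den Ruck: j(t) = -80·exp(-2·t). Wir haben den Ruck j(t) = -80·exp(-2·t). Durch Einsetzen von t = log(2)/2: j(log(2)/2) = -40.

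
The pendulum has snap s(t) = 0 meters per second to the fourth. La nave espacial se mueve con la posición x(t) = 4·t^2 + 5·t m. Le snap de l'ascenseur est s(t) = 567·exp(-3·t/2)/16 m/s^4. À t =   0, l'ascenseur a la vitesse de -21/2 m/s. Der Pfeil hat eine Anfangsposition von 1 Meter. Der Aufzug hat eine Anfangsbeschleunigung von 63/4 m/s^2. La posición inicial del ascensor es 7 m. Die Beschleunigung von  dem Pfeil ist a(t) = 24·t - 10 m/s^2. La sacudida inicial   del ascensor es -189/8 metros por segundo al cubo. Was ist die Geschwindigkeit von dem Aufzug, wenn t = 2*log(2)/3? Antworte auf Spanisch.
Debemos encontrar la integral de nuestra ecuación del snap s(t) = 567·exp(-3·t/2)/16 3 veces. Integrando el snap y usando la condición inicial j(0) = -189/8, obtenemos j(t) = -189·exp(-3·t/2)/8. La integral de la sacudida, con a(0) = 63/4, da la aceleración: a(t) = 63·exp(-3·t/2)/4. La antiderivada de la aceleración es la velocidad. Usando v(0) = -21/2, obtenemos v(t) = -21·exp(-3·t/2)/2. Usando v(t) = -21·exp(-3·t/2)/2 y sustituyendo t = 2*log(2)/3, encontramos v = -21/4.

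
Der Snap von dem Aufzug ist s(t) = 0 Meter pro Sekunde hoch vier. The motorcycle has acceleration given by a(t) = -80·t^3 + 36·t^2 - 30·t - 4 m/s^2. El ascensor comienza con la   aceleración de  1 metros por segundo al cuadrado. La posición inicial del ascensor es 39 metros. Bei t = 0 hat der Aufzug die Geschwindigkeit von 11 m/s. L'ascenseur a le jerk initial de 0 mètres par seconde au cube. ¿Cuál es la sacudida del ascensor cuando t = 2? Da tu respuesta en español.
Para resolver esto, necesitamos tomar 1 integral de nuestra ecuación del snap s(t) = 0. La integral del snap, con j(0) = 0, da la sacudida: j(t) = 0. De la ecuación de la sacudida j(t) = 0, sustituimos t = 2 para obtener j = 0.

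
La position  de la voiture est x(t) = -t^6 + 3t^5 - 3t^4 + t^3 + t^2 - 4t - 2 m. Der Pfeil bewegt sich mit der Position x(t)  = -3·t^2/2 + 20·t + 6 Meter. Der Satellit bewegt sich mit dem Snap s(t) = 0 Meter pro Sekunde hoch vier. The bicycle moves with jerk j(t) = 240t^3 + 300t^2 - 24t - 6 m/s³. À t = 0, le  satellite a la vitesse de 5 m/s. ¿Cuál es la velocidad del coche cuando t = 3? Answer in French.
Nous devons dériver notre équation de la position x(t) = -t^6 + 3·t^5 - 3·t^4 + t^3 + t^2 - 4·t - 2 1 fois. En dérivant la position, nous obtenons la vitesse: v(t) = -6·t^5 + 15·t^4 - 12·t^3 + 3·t^2 + 2·t - 4. De l'équation de la vitesse v(t) = -6·t^5 + 15·t^4 - 12·t^3 + 3·t^2 + 2·t - 4, nous substituons t = 3 pour obtenir v = -538.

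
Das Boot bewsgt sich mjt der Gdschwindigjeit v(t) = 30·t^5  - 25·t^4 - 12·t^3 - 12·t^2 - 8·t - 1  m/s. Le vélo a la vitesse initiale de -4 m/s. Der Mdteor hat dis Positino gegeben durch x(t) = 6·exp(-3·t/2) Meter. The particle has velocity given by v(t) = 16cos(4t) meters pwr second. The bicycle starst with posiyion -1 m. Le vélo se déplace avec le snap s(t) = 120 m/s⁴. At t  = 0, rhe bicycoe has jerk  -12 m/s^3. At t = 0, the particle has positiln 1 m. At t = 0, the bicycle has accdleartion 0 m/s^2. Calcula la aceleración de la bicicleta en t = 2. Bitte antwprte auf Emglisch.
We must find the antiderivative of our snap equation s(t) = 120 2 times. Integrating snap and using the initial condition j(0) = -12, we get j(t) = 120·t - 12. The antiderivative of jerk is acceleration. Using a(0) = 0, we get a(t) = 12·t·(5·t - 1). From the given acceleration equation a(t) = 12·t·(5·t - 1), we substitute t = 2 to get a = 216.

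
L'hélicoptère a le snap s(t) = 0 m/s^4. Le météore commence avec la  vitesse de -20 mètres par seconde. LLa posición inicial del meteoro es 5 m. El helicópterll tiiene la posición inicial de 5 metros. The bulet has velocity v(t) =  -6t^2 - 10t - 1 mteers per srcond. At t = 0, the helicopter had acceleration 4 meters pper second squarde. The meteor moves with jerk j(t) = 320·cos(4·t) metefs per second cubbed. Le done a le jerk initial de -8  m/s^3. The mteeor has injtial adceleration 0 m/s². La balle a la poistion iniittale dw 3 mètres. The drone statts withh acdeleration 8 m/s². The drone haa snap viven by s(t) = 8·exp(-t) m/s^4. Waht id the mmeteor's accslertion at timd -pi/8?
We must find the antiderivative of our jerk equation j(t) = 320·cos(4·t) 1 time. The integral of jerk, with a(0) = 0, gives acceleration: a(t) = 80·sin(4·t). We have acceleration a(t) = 80·sin(4·t). Substituting t = -pi/8: a(-pi/8) = -80.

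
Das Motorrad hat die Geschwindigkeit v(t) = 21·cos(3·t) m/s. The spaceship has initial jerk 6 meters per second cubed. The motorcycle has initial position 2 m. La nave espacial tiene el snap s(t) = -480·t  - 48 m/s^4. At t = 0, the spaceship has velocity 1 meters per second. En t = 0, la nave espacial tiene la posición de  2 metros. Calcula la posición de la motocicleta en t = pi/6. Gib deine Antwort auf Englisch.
Starting from velocity v(t) = 21·cos(3·t), we take 1 integral. The antiderivative of velocity, with x(0) = 2, gives position: x(t) = 7·sin(3·t) + 2. Using x(t) = 7·sin(3·t) + 2 and substituting t = pi/6, we find x = 9.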